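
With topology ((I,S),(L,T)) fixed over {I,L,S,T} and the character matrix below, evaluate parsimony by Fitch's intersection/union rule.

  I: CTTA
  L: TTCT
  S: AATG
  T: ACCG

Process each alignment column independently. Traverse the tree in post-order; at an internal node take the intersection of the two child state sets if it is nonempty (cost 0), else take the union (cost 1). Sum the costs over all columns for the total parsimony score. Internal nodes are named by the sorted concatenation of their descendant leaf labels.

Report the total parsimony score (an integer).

site 0, node IS: I={C} ∪ S={A} → {A,C} (+1)
site 0, node LT: L={T} ∪ T={A} → {A,T} (+1)
site 0, node ILST: IS={A,C} ∩ LT={A,T} → {A} (+0)
site 1, node IS: I={T} ∪ S={A} → {A,T} (+1)
site 1, node LT: L={T} ∪ T={C} → {C,T} (+1)
site 1, node ILST: IS={A,T} ∩ LT={C,T} → {T} (+0)
site 2, node IS: I={T} ∩ S={T} → {T} (+0)
site 2, node LT: L={C} ∩ T={C} → {C} (+0)
site 2, node ILST: IS={T} ∪ LT={C} → {C,T} (+1)
site 3, node IS: I={A} ∪ S={G} → {A,G} (+1)
site 3, node LT: L={T} ∪ T={G} → {G,T} (+1)
site 3, node ILST: IS={A,G} ∩ LT={G,T} → {G} (+0)
per-site changes: [2, 2, 1, 2]; total = 7

7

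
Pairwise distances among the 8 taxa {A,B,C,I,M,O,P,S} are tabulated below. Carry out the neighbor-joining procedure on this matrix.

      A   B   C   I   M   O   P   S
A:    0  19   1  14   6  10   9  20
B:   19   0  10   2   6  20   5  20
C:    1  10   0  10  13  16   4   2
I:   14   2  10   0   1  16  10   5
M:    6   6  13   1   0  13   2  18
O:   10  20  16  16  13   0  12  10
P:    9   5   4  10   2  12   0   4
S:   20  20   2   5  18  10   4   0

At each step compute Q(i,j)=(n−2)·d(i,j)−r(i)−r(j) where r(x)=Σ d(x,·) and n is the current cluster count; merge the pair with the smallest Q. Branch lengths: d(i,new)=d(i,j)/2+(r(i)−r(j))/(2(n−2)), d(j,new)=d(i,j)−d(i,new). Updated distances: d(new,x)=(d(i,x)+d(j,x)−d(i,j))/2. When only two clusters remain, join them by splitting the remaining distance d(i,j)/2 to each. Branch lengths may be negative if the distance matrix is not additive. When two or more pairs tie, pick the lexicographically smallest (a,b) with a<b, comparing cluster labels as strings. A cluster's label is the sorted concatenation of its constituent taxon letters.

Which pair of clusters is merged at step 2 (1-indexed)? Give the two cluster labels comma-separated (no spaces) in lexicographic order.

1. join A+C (d=1, Q=-129) ⇒ AC; edges |A|=29/12, |C|=-17/12
  updated: d(AC,B)=14, d(AC,I)=23/2, d(AC,M)=9, d(AC,O)=25/2, d(AC,P)=6, d(AC,S)=21/2
2. join B+I (d=2, Q=-205/2) ⇒ BI; edges |B|=63/20, |I|=-23/20
  updated: d(AC,BI)=47/4, d(BI,M)=5/2, d(BI,O)=17, d(BI,P)=13/2, d(BI,S)=23/2
3. join BI+M (d=5/2, Q=-335/4) ⇒ BIM; edges |BI|=59/32, |M|=21/32
  updated: d(AC,BIM)=73/8, d(BIM,O)=55/4, d(BIM,P)=3, d(BIM,S)=27/2
4. join O+S (d=10, Q=-225/4) ⇒ OS; edges |O|=161/24, |S|=79/24
  updated: d(AC,OS)=13/2, d(BIM,OS)=69/8, d(OS,P)=3
5. join AC+OS (d=13/2, Q=-107/4) ⇒ ACOS; edges |AC|=33/8, |OS|=19/8
  updated: d(ACOS,BIM)=45/8, d(ACOS,P)=5/4
6. join ACOS+BIM (d=45/8, Q=-79/8) ⇒ ABCIMOS; edges |ACOS|=31/16, |BIM|=59/16
  updated: d(ABCIMOS,P)=-11/16
7. join ABCIMOS+P (d=-11/16) ⇒ ABCIMOPS; edges |ABCIMOS|=-11/32, |P|=-11/32
final tree: ((((A:29/12,C:-17/12):33/8,(O:161/24,S:79/24):19/8):31/16,((B:63/20,I:-23/20):59/32,M:21/32):59/16):-11/32,P:-11/32)
total length: 431/16

B,I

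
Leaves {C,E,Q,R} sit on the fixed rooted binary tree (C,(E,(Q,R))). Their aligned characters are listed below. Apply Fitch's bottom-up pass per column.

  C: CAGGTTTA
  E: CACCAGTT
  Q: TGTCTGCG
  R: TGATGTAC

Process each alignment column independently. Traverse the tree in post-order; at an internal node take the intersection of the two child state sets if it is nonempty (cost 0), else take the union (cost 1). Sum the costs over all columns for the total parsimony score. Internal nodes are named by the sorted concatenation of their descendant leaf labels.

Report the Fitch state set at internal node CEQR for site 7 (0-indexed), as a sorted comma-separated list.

A,C,G,T

[col 0] QR: children Q:{T}, R:{T} ∩→ {T}; cost 0
[col 0] EQR: children E:{C}, QR:{T} ∪→ {C,T}; cost 1
[col 0] CEQR: children C:{C}, EQR:{C,T} ∩→ {C}; cost 0
[col 1] QR: children Q:{G}, R:{G} ∩→ {G}; cost 0
[col 1] EQR: children E:{A}, QR:{G} ∪→ {A,G}; cost 1
[col 1] CEQR: children C:{A}, EQR:{A,G} ∩→ {A}; cost 0
[col 2] QR: children Q:{T}, R:{A} ∪→ {A,T}; cost 1
[col 2] EQR: children E:{C}, QR:{A,T} ∪→ {A,C,T}; cost 1
[col 2] CEQR: children C:{G}, EQR:{A,C,T} ∪→ {A,C,G,T}; cost 1
[col 3] QR: children Q:{C}, R:{T} ∪→ {C,T}; cost 1
[col 3] EQR: children E:{C}, QR:{C,T} ∩→ {C}; cost 0
[col 3] CEQR: children C:{G}, EQR:{C} ∪→ {C,G}; cost 1
[col 4] QR: children Q:{T}, R:{G} ∪→ {G,T}; cost 1
[col 4] EQR: children E:{A}, QR:{G,T} ∪→ {A,G,T}; cost 1
[col 4] CEQR: children C:{T}, EQR:{A,G,T} ∩→ {T}; cost 0
[col 5] QR: children Q:{G}, R:{T} ∪→ {G,T}; cost 1
[col 5] EQR: children E:{G}, QR:{G,T} ∩→ {G}; cost 0
[col 5] CEQR: children C:{T}, EQR:{G} ∪→ {G,T}; cost 1
[col 6] QR: children Q:{C}, R:{A} ∪→ {A,C}; cost 1
[col 6] EQR: children E:{T}, QR:{A,C} ∪→ {A,C,T}; cost 1
[col 6] CEQR: children C:{T}, EQR:{A,C,T} ∩→ {T}; cost 0
[col 7] QR: children Q:{G}, R:{C} ∪→ {C,G}; cost 1
[col 7] EQR: children E:{T}, QR:{C,G} ∪→ {C,G,T}; cost 1
[col 7] CEQR: children C:{A}, EQR:{C,G,T} ∪→ {A,C,G,T}; cost 1
per-site changes: [1, 1, 3, 2, 2, 2, 2, 3]; total = 16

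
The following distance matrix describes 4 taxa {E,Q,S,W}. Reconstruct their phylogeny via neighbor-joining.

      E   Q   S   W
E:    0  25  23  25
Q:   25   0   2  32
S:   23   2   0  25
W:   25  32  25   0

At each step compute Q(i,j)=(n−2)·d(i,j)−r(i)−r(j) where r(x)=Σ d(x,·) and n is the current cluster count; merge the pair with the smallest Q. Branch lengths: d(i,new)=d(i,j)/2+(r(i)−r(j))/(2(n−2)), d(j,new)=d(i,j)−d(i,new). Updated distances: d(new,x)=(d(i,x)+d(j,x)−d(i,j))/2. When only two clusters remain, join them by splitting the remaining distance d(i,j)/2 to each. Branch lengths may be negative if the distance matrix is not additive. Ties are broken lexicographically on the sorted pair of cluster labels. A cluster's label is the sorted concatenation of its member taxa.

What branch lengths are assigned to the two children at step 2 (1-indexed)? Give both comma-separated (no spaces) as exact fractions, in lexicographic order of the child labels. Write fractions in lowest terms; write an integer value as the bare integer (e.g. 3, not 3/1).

51/4,13/4

iteration 1: select E,W (d=25, Q=-105); attach at lengths (41/4, 59/4); label the merged cluster EW
  updated: d(EW,Q)=16, d(EW,S)=23/2
iteration 2: select EW,Q (d=16, Q=-59/2); attach at lengths (51/4, 13/4); label the merged cluster EQW
  updated: d(EQW,S)=-5/4
iteration 3: select EQW,S (d=-5/4); attach at lengths (-5/8, -5/8); label the merged cluster EQSW
final tree: (((E:41/4,W:59/4):51/4,Q:13/4):-5/8,S:-5/8)
total length: 159/4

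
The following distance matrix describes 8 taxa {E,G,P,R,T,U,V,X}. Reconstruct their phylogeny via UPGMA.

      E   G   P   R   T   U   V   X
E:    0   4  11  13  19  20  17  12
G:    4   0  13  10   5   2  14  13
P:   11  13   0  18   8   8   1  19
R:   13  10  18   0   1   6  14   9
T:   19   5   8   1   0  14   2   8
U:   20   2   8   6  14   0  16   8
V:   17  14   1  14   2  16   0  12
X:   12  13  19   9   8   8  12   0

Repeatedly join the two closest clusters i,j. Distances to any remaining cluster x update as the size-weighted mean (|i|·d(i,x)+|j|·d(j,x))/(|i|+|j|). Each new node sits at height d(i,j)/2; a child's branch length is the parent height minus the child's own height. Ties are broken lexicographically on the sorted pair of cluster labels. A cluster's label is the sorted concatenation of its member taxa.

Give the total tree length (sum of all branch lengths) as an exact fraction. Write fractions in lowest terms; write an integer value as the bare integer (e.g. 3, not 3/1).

iteration 1: select P,V (d=1); attach at lengths (1/2, 1/2); label the merged cluster PV
  updated: d(E,PV)=14, d(G,PV)=27/2, d(PV,R)=16, d(PV,T)=5, d(PV,U)=12, d(PV,X)=31/2
iteration 2: select R,T (d=1); attach at lengths (1/2, 1/2); label the merged cluster RT
  updated: d(E,RT)=16, d(G,RT)=15/2, d(PV,RT)=21/2, d(RT,U)=10, d(RT,X)=17/2
iteration 3: select G,U (d=2); attach at lengths (1, 1); label the merged cluster GU
  updated: d(E,GU)=12, d(GU,PV)=51/4, d(GU,RT)=35/4, d(GU,X)=21/2
iteration 4: select RT,X (d=17/2); attach at lengths (15/4, 17/4); label the merged cluster RTX
  updated: d(E,RTX)=44/3, d(GU,RTX)=28/3, d(PV,RTX)=73/6
iteration 5: select GU,RTX (d=28/3); attach at lengths (11/3, 5/12); label the merged cluster GRTUX
  updated: d(E,GRTUX)=68/5, d(GRTUX,PV)=62/5
iteration 6: select GRTUX,PV (d=62/5); attach at lengths (23/15, 57/10); label the merged cluster GPRTUVX
  updated: d(E,GPRTUVX)=96/7
iteration 7: select E,GPRTUVX (d=96/7); attach at lengths (48/7, 23/35); label the merged cluster EGPRTUVX
final tree: (E:48/7,(((G:1,U:1):11/3,((R:1/2,T:1/2):15/4,X:17/4):5/12):23/15,(P:1/2,V:1/2):57/10):23/35)
total length: 12949/420

12949/420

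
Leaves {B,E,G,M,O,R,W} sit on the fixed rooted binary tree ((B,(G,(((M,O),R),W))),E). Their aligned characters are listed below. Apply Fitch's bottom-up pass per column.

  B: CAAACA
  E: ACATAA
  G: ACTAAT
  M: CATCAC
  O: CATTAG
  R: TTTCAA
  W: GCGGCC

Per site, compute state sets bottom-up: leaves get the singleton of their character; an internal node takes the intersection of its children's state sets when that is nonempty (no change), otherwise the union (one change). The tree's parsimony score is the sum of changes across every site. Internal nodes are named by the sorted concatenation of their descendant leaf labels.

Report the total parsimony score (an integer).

19

[col 0] MO: children M:{C}, O:{C} ∩→ {C}; cost 0
[col 0] MOR: children MO:{C}, R:{T} ∪→ {C,T}; cost 1
[col 0] MORW: children MOR:{C,T}, W:{G} ∪→ {C,G,T}; cost 1
[col 0] GMORW: children G:{A}, MORW:{C,G,T} ∪→ {A,C,G,T}; cost 1
[col 0] BGMORW: children B:{C}, GMORW:{A,C,G,T} ∩→ {C}; cost 0
[col 0] BEGMORW: children BGMORW:{C}, E:{A} ∪→ {A,C}; cost 1
[col 1] MO: children M:{A}, O:{A} ∩→ {A}; cost 0
[col 1] MOR: children MO:{A}, R:{T} ∪→ {A,T}; cost 1
[col 1] MORW: children MOR:{A,T}, W:{C} ∪→ {A,C,T}; cost 1
[col 1] GMORW: children G:{C}, MORW:{A,C,T} ∩→ {C}; cost 0
[col 1] BGMORW: children B:{A}, GMORW:{C} ∪→ {A,C}; cost 1
[col 1] BEGMORW: children BGMORW:{A,C}, E:{C} ∩→ {C}; cost 0
[col 2] MO: children M:{T}, O:{T} ∩→ {T}; cost 0
[col 2] MOR: children MO:{T}, R:{T} ∩→ {T}; cost 0
[col 2] MORW: children MOR:{T}, W:{G} ∪→ {G,T}; cost 1
[col 2] GMORW: children G:{T}, MORW:{G,T} ∩→ {T}; cost 0
[col 2] BGMORW: children B:{A}, GMORW:{T} ∪→ {A,T}; cost 1
[col 2] BEGMORW: children BGMORW:{A,T}, E:{A} ∩→ {A}; cost 0
[col 3] MO: children M:{C}, O:{T} ∪→ {C,T}; cost 1
[col 3] MOR: children MO:{C,T}, R:{C} ∩→ {C}; cost 0
[col 3] MORW: children MOR:{C}, W:{G} ∪→ {C,G}; cost 1
[col 3] GMORW: children G:{A}, MORW:{C,G} ∪→ {A,C,G}; cost 1
[col 3] BGMORW: children B:{A}, GMORW:{A,C,G} ∩→ {A}; cost 0
[col 3] BEGMORW: children BGMORW:{A}, E:{T} ∪→ {A,T}; cost 1
[col 4] MO: children M:{A}, O:{A} ∩→ {A}; cost 0
[col 4] MOR: children MO:{A}, R:{A} ∩→ {A}; cost 0
[col 4] MORW: children MOR:{A}, W:{C} ∪→ {A,C}; cost 1
[col 4] GMORW: children G:{A}, MORW:{A,C} ∩→ {A}; cost 0
[col 4] BGMORW: children B:{C}, GMORW:{A} ∪→ {A,C}; cost 1
[col 4] BEGMORW: children BGMORW:{A,C}, E:{A} ∩→ {A}; cost 0
[col 5] MO: children M:{C}, O:{G} ∪→ {C,G}; cost 1
[col 5] MOR: children MO:{C,G}, R:{A} ∪→ {A,C,G}; cost 1
[col 5] MORW: children MOR:{A,C,G}, W:{C} ∩→ {C}; cost 0
[col 5] GMORW: children G:{T}, MORW:{C} ∪→ {C,T}; cost 1
[col 5] BGMORW: children B:{A}, GMORW:{C,T} ∪→ {A,C,T}; cost 1
[col 5] BEGMORW: children BGMORW:{A,C,T}, E:{A} ∩→ {A}; cost 0
per-site changes: [4, 3, 2, 4, 2, 4]; total = 19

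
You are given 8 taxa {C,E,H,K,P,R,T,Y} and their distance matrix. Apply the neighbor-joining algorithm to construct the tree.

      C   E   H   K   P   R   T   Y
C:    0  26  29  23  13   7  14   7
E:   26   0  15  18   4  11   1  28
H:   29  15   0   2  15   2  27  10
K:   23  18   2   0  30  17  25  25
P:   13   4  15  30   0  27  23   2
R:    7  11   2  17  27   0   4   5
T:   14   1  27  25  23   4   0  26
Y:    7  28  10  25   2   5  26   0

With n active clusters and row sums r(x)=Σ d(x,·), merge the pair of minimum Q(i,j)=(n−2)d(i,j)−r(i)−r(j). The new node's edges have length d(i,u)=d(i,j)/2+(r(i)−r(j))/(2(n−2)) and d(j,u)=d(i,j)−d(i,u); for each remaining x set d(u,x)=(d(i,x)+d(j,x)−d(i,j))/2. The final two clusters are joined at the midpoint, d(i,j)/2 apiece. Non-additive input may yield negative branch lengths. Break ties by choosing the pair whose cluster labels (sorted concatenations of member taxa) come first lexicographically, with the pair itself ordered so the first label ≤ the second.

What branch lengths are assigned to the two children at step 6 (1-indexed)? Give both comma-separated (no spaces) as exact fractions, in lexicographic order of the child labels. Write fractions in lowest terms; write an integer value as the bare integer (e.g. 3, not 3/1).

1,161/16

step 1: merge (H,K) at d=2, Q=-228; branch lengths H→-7/3, K→13/3; new cluster HK
  updated: d(C,HK)=25, d(E,HK)=31/2, d(HK,P)=43/2, d(HK,R)=17/2, d(HK,T)=25, d(HK,Y)=33/2
step 2: merge (E,T) at d=1, Q=-347/2; branch lengths E→-1/4, T→5/4; new cluster ET
  updated: d(C,ET)=39/2, d(ET,HK)=79/4, d(ET,P)=13, d(ET,R)=7, d(ET,Y)=53/2
step 3: merge (P,Y) at d=2, Q=-251/2; branch lengths P→55/16, Y→-23/16; new cluster PY
  updated: d(C,PY)=9, d(ET,PY)=75/4, d(HK,PY)=18, d(PY,R)=15
step 4: merge (C,PY) at d=9, Q=-377/4; branch lengths C→107/24, PY→109/24; new cluster CPY
  updated: d(CPY,ET)=117/8, d(CPY,HK)=17, d(CPY,R)=13/2
step 5: merge (CPY,ET) at d=117/8, Q=-201/4; branch lengths CPY→13/2, ET→65/8; new cluster CEPTY
  updated: d(CEPTY,HK)=177/16, d(CEPTY,R)=-9/16
step 6: merge (CEPTY,HK) at d=177/16, Q=-19; branch lengths CEPTY→1, HK→161/16; new cluster CEHKPTY
  updated: d(CEHKPTY,R)=-25/16
step 7: merge (CEHKPTY,R) at d=-25/16; branch lengths CEHKPTY→-25/32, R→-25/32; new cluster CEHKPRTY
final tree: ((((C:107/24,(P:55/16,Y:-23/16):109/24):13/2,(E:-1/4,T:5/4):65/8):1,(H:-7/3,K:13/3):161/16):-25/32,R:-25/32)
total length: 305/8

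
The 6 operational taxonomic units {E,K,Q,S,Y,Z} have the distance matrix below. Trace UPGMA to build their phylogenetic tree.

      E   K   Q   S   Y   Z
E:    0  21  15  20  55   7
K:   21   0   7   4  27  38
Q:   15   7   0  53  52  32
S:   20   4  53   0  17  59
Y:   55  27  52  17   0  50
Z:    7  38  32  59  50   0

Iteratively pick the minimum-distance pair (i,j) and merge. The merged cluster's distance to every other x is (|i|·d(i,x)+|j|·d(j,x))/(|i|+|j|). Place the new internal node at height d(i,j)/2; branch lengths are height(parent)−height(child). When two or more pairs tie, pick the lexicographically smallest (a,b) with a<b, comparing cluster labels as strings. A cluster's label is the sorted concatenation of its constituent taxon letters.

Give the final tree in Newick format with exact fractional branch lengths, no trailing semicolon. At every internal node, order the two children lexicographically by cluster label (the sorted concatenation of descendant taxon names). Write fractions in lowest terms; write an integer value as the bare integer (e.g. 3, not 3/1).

iteration 1: select K,S (d=4); attach at lengths (2, 2); label the merged cluster KS
  updated: d(E,KS)=41/2, d(KS,Q)=30, d(KS,Y)=22, d(KS,Z)=97/2
iteration 2: select E,Z (d=7); attach at lengths (7/2, 7/2); label the merged cluster EZ
  updated: d(EZ,KS)=69/2, d(EZ,Q)=47/2, d(EZ,Y)=105/2
iteration 3: select KS,Y (d=22); attach at lengths (9, 11); label the merged cluster KSY
  updated: d(EZ,KSY)=81/2, d(KSY,Q)=112/3
iteration 4: select EZ,Q (d=47/2); attach at lengths (33/4, 47/4); label the merged cluster EQZ
  updated: d(EQZ,KSY)=355/9
iteration 5: select EQZ,KSY (d=355/9); attach at lengths (287/36, 157/18); label the merged cluster EKQSYZ
final tree: (((E:7/2,Z:7/2):33/4,Q:47/4):287/36,((K:2,S:2):9,Y:11):157/18)
total length: 2437/36

(((E:7/2,Z:7/2):33/4,Q:47/4):287/36,((K:2,S:2):9,Y:11):157/18)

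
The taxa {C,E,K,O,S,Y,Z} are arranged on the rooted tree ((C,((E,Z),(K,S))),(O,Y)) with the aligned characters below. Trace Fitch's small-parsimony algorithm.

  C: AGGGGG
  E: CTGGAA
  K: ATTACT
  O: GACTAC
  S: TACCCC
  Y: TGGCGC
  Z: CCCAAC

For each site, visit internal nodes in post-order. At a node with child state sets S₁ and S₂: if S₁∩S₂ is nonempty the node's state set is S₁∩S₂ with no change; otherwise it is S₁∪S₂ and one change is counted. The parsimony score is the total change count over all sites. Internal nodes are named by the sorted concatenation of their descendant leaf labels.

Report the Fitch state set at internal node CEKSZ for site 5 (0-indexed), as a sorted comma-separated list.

C,G

site 0, node EZ: E={C} ∩ Z={C} → {C} (+0)
site 0, node KS: K={A} ∪ S={T} → {A,T} (+1)
site 0, node EKSZ: EZ={C} ∪ KS={A,T} → {A,C,T} (+1)
site 0, node CEKSZ: C={A} ∩ EKSZ={A,C,T} → {A} (+0)
site 0, node OY: O={G} ∪ Y={T} → {G,T} (+1)
site 0, node CEKOSYZ: CEKSZ={A} ∪ OY={G,T} → {A,G,T} (+1)
site 1, node EZ: E={T} ∪ Z={C} → {C,T} (+1)
site 1, node KS: K={T} ∪ S={A} → {A,T} (+1)
site 1, node EKSZ: EZ={C,T} ∩ KS={A,T} → {T} (+0)
site 1, node CEKSZ: C={G} ∪ EKSZ={T} → {G,T} (+1)
site 1, node OY: O={A} ∪ Y={G} → {A,G} (+1)
site 1, node CEKOSYZ: CEKSZ={G,T} ∩ OY={A,G} → {G} (+0)
site 2, node EZ: E={G} ∪ Z={C} → {C,G} (+1)
site 2, node KS: K={T} ∪ S={C} → {C,T} (+1)
site 2, node EKSZ: EZ={C,G} ∩ KS={C,T} → {C} (+0)
site 2, node CEKSZ: C={G} ∪ EKSZ={C} → {C,G} (+1)
site 2, node OY: O={C} ∪ Y={G} → {C,G} (+1)
site 2, node CEKOSYZ: CEKSZ={C,G} ∩ OY={C,G} → {C,G} (+0)
site 3, node EZ: E={G} ∪ Z={A} → {A,G} (+1)
site 3, node KS: K={A} ∪ S={C} → {A,C} (+1)
site 3, node EKSZ: EZ={A,G} ∩ KS={A,C} → {A} (+0)
site 3, node CEKSZ: C={G} ∪ EKSZ={A} → {A,G} (+1)
site 3, node OY: O={T} ∪ Y={C} → {C,T} (+1)
site 3, node CEKOSYZ: CEKSZ={A,G} ∪ OY={C,T} → {A,C,G,T} (+1)
site 4, node EZ: E={A} ∩ Z={A} → {A} (+0)
site 4, node KS: K={C} ∩ S={C} → {C} (+0)
site 4, node EKSZ: EZ={A} ∪ KS={C} → {A,C} (+1)
site 4, node CEKSZ: C={G} ∪ EKSZ={A,C} → {A,C,G} (+1)
site 4, node OY: O={A} ∪ Y={G} → {A,G} (+1)
site 4, node CEKOSYZ: CEKSZ={A,C,G} ∩ OY={A,G} → {A,G} (+0)
site 5, node EZ: E={A} ∪ Z={C} → {A,C} (+1)
site 5, node KS: K={T} ∪ S={C} → {C,T} (+1)
site 5, node EKSZ: EZ={A,C} ∩ KS={C,T} → {C} (+0)
site 5, node CEKSZ: C={G} ∪ EKSZ={C} → {C,G} (+1)
site 5, node OY: O={C} ∩ Y={C} → {C} (+0)
site 5, node CEKOSYZ: CEKSZ={C,G} ∩ OY={C} → {C} (+0)
per-site changes: [4, 4, 4, 5, 3, 3]; total = 23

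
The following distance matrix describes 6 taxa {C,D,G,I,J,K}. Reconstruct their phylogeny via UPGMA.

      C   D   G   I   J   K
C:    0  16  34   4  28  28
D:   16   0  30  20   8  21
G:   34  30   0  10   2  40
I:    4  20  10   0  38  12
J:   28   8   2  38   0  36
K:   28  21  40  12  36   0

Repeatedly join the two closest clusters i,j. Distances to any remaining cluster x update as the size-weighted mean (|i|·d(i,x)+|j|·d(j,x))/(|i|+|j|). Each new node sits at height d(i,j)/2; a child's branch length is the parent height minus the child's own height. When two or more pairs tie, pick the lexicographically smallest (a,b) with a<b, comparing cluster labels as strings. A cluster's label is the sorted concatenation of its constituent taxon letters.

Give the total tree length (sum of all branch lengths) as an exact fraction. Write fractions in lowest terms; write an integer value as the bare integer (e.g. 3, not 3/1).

1. join G+J (d=2) ⇒ GJ; edges |G|=1, |J|=1
  updated: d(C,GJ)=31, d(D,GJ)=19, d(GJ,I)=24, d(GJ,K)=38
2. join C+I (d=4) ⇒ CI; edges |C|=2, |I|=2
  updated: d(CI,D)=18, d(CI,GJ)=55/2, d(CI,K)=20
3. join CI+D (d=18) ⇒ CDI; edges |CI|=7, |D|=9
  updated: d(CDI,GJ)=74/3, d(CDI,K)=61/3
4. join CDI+K (d=61/3) ⇒ CDIK; edges |CDI|=7/6, |K|=61/6
  updated: d(CDIK,GJ)=28
5. join CDIK+GJ (d=28) ⇒ CDGIJK; edges |CDIK|=23/6, |GJ|=13
final tree: ((((C:2,I:2):7,D:9):7/6,K:61/6):23/6,(G:1,J:1):13)
total length: 301/6

301/6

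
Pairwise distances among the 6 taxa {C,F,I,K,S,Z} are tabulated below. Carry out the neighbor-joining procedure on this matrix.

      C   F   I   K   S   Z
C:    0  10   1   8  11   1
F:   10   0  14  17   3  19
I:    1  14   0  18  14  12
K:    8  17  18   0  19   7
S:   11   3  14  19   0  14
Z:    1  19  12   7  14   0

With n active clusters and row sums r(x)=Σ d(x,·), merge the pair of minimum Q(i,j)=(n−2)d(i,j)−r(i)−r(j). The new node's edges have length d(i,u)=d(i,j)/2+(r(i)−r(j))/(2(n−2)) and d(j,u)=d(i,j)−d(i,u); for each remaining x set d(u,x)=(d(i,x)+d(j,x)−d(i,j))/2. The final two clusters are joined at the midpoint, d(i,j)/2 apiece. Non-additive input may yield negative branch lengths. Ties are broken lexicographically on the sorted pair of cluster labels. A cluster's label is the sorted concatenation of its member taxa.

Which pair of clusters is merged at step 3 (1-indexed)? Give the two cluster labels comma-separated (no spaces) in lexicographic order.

C,I

step 1: merge (F,S) at d=3, Q=-112; branch lengths F→7/4, S→5/4; new cluster FS
  updated: d(C,FS)=9, d(FS,I)=25/2, d(FS,K)=33/2, d(FS,Z)=15
step 2: merge (K,Z) at d=7, Q=-127/2; branch lengths K→71/12, Z→13/12; new cluster KZ
  updated: d(C,KZ)=1, d(FS,KZ)=49/4, d(I,KZ)=23/2
step 3: merge (C,I) at d=1, Q=-34; branch lengths C→-3, I→4; new cluster CI
  updated: d(CI,FS)=41/4, d(CI,KZ)=23/4
step 4: merge (CI,FS) at d=41/4, Q=-113/4; branch lengths CI→15/8, FS→67/8; new cluster CFIS
  updated: d(CFIS,KZ)=31/8
step 5: merge (CFIS,KZ) at d=31/8; branch lengths CFIS→31/16, KZ→31/16; new cluster CFIKSZ
final tree: (((C:-3,I:4):15/8,(F:7/4,S:5/4):67/8):31/16,(K:71/12,Z:13/12):31/16)
total length: 201/8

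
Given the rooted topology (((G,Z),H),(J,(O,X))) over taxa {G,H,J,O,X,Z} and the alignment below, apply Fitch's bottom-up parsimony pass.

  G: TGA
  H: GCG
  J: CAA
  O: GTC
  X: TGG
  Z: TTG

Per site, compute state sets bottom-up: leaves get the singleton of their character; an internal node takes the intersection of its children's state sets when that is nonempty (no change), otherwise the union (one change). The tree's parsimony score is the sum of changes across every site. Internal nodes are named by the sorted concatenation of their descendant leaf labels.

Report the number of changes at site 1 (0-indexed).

site 0, node GZ: G={T} ∩ Z={T} → {T} (+0)
site 0, node GHZ: GZ={T} ∪ H={G} → {G,T} (+1)
site 0, node OX: O={G} ∪ X={T} → {G,T} (+1)
site 0, node JOX: J={C} ∪ OX={G,T} → {C,G,T} (+1)
site 0, node GHJOXZ: GHZ={G,T} ∩ JOX={C,G,T} → {G,T} (+0)
site 1, node GZ: G={G} ∪ Z={T} → {G,T} (+1)
site 1, node GHZ: GZ={G,T} ∪ H={C} → {C,G,T} (+1)
site 1, node OX: O={T} ∪ X={G} → {G,T} (+1)
site 1, node JOX: J={A} ∪ OX={G,T} → {A,G,T} (+1)
site 1, node GHJOXZ: GHZ={C,G,T} ∩ JOX={A,G,T} → {G,T} (+0)
site 2, node GZ: G={A} ∪ Z={G} → {A,G} (+1)
site 2, node GHZ: GZ={A,G} ∩ H={G} → {G} (+0)
site 2, node OX: O={C} ∪ X={G} → {C,G} (+1)
site 2, node JOX: J={A} ∪ OX={C,G} → {A,C,G} (+1)
site 2, node GHJOXZ: GHZ={G} ∩ JOX={A,C,G} → {G} (+0)
per-site changes: [3, 4, 3]; total = 10

4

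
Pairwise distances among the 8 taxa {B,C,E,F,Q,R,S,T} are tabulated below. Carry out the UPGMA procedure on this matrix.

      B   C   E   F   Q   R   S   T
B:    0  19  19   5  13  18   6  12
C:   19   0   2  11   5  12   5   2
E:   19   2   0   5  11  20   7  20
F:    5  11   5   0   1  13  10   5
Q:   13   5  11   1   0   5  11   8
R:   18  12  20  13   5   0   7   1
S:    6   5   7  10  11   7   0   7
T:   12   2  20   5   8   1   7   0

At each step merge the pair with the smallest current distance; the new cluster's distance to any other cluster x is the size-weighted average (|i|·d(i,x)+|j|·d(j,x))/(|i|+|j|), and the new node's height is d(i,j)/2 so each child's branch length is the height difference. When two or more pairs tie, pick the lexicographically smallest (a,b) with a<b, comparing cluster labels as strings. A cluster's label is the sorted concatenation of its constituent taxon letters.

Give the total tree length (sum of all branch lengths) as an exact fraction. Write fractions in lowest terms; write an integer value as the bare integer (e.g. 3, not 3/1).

iteration 1: select F,Q (d=1); attach at lengths (1/2, 1/2); label the merged cluster FQ
  updated: d(B,FQ)=9, d(C,FQ)=8, d(E,FQ)=8, d(FQ,R)=9, d(FQ,S)=21/2, d(FQ,T)=13/2
iteration 2: select R,T (d=1); attach at lengths (1/2, 1/2); label the merged cluster RT
  updated: d(B,RT)=15, d(C,RT)=7, d(E,RT)=20, d(FQ,RT)=31/4, d(RT,S)=7
iteration 3: select C,E (d=2); attach at lengths (1, 1); label the merged cluster CE
  updated: d(B,CE)=19, d(CE,FQ)=8, d(CE,RT)=27/2, d(CE,S)=6
iteration 4: select B,S (d=6); attach at lengths (3, 3); label the merged cluster BS
  updated: d(BS,CE)=25/2, d(BS,FQ)=39/4, d(BS,RT)=11
iteration 5: select FQ,RT (d=31/4); attach at lengths (27/8, 27/8); label the merged cluster FQRT
  updated: d(BS,FQRT)=83/8, d(CE,FQRT)=43/4
iteration 6: select BS,FQRT (d=83/8); attach at lengths (35/16, 21/16); label the merged cluster BFQRST
  updated: d(BFQRST,CE)=34/3
iteration 7: select BFQRST,CE (d=34/3); attach at lengths (23/48, 14/3); label the merged cluster BCEFQRST
final tree: (((B:3,S:3):35/16,((F:1/2,Q:1/2):27/8,(R:1/2,T:1/2):27/8):21/16):23/48,(C:1,E:1):14/3)
total length: 1219/48

1219/48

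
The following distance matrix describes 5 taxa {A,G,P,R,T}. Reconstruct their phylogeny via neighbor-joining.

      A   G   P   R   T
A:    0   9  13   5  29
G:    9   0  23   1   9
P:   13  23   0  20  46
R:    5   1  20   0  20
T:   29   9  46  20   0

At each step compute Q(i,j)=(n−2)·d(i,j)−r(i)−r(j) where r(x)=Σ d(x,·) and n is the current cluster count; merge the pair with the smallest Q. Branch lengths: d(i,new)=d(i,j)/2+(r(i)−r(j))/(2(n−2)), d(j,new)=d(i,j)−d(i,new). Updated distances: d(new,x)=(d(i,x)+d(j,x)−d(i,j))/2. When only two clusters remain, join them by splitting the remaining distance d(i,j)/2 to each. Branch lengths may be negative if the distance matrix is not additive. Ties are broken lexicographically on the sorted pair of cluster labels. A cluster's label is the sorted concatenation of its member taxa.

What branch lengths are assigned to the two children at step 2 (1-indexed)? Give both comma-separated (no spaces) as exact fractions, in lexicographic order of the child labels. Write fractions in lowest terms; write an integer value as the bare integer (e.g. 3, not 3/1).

63/8,-15/8

iteration 1: select A,P (d=13, Q=-119); attach at lengths (-7/6, 85/6); label the merged cluster AP
  updated: d(AP,G)=19/2, d(AP,R)=6, d(AP,T)=31
iteration 2: select AP,R (d=6, Q=-123/2); attach at lengths (63/8, -15/8); label the merged cluster APR
  updated: d(APR,G)=9/4, d(APR,T)=45/2
iteration 3: select APR,G (d=9/4, Q=-135/4); attach at lengths (63/8, -45/8); label the merged cluster AGPR
  updated: d(AGPR,T)=117/8
iteration 4: select AGPR,T (d=117/8); attach at lengths (117/16, 117/16); label the merged cluster AGPRT
final tree: ((((A:-7/6,P:85/6):63/8,R:-15/8):63/8,G:-45/8):117/16,T:117/16)
total length: 287/8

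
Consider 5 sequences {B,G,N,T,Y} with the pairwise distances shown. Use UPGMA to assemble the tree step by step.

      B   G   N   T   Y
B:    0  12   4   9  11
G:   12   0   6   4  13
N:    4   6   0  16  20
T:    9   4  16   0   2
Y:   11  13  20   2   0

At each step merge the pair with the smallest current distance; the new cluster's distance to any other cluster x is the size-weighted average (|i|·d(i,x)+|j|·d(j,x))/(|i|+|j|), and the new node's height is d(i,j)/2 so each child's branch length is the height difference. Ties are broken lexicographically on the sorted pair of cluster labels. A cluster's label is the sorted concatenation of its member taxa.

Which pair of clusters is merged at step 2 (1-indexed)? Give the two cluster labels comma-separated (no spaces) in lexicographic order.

iteration 1: select T,Y (d=2); attach at lengths (1, 1); label the merged cluster TY
  updated: d(B,TY)=10, d(G,TY)=17/2, d(N,TY)=18
iteration 2: select B,N (d=4); attach at lengths (2, 2); label the merged cluster BN
  updated: d(BN,G)=9, d(BN,TY)=14
iteration 3: select G,TY (d=17/2); attach at lengths (17/4, 13/4); label the merged cluster GTY
  updated: d(BN,GTY)=37/3
iteration 4: select BN,GTY (d=37/3); attach at lengths (25/6, 23/12); label the merged cluster BGNTY
final tree: ((B:2,N:2):25/6,(G:17/4,(T:1,Y:1):13/4):23/12)
total length: 235/12

B,N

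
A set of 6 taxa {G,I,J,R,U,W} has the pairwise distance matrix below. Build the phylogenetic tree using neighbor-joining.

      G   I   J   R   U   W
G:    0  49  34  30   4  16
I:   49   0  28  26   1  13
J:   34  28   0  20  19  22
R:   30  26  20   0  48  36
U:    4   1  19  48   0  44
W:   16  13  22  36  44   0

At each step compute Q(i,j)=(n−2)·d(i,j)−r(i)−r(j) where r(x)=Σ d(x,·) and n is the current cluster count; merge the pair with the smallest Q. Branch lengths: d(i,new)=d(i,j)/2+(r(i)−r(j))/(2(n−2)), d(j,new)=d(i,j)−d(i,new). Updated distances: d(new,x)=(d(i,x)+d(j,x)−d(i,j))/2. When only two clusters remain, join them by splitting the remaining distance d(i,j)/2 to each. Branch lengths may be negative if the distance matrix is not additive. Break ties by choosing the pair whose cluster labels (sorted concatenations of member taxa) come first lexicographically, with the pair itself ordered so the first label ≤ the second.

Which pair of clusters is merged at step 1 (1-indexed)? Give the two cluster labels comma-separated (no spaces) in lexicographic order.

G,U

1. join G+U (d=4, Q=-233) ⇒ GU; edges |G|=33/8, |U|=-1/8
  updated: d(GU,I)=23, d(GU,J)=49/2, d(GU,R)=37, d(GU,W)=28
2. join J+R (d=20, Q=-307/2) ⇒ JR; edges |J|=71/12, |R|=169/12
  updated: d(GU,JR)=83/4, d(I,JR)=17, d(JR,W)=19
3. join GU+JR (d=83/4, Q=-87) ⇒ GJRU; edges |GU|=113/8, |JR|=53/8
  updated: d(GJRU,I)=77/8, d(GJRU,W)=105/8
4. join GJRU+I (d=77/8, Q=-143/4) ⇒ GIJRU; edges |GJRU|=39/8, |I|=19/4
  updated: d(GIJRU,W)=33/4
5. join GIJRU+W (d=33/4) ⇒ GIJRUW; edges |GIJRU|=33/8, |W|=33/8
final tree: ((((G:33/8,U:-1/8):113/8,(J:71/12,R:169/12):53/8):39/8,I:19/4):33/8,W:33/8)
total length: 501/8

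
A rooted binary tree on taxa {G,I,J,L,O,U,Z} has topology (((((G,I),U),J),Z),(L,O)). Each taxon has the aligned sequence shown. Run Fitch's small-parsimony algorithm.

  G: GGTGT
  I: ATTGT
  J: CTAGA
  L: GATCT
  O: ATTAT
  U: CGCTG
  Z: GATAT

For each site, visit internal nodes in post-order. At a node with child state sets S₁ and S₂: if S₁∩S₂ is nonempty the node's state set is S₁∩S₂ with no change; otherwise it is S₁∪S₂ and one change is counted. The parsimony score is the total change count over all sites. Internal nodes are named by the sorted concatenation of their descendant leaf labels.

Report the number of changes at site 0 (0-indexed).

[col 0] GI: children G:{G}, I:{A} ∪→ {A,G}; cost 1
[col 0] GIU: children GI:{A,G}, U:{C} ∪→ {A,C,G}; cost 1
[col 0] GIJU: children GIU:{A,C,G}, J:{C} ∩→ {C}; cost 0
[col 0] GIJUZ: children GIJU:{C}, Z:{G} ∪→ {C,G}; cost 1
[col 0] LO: children L:{G}, O:{A} ∪→ {A,G}; cost 1
[col 0] GIJLOUZ: children GIJUZ:{C,G}, LO:{A,G} ∩→ {G}; cost 0
[col 1] GI: children G:{G}, I:{T} ∪→ {G,T}; cost 1
[col 1] GIU: children GI:{G,T}, U:{G} ∩→ {G}; cost 0
[col 1] GIJU: children GIU:{G}, J:{T} ∪→ {G,T}; cost 1
[col 1] GIJUZ: children GIJU:{G,T}, Z:{A} ∪→ {A,G,T}; cost 1
[col 1] LO: children L:{A}, O:{T} ∪→ {A,T}; cost 1
[col 1] GIJLOUZ: children GIJUZ:{A,G,T}, LO:{A,T} ∩→ {A,T}; cost 0
[col 2] GI: children G:{T}, I:{T} ∩→ {T}; cost 0
[col 2] GIU: children GI:{T}, U:{C} ∪→ {C,T}; cost 1
[col 2] GIJU: children GIU:{C,T}, J:{A} ∪→ {A,C,T}; cost 1
[col 2] GIJUZ: children GIJU:{A,C,T}, Z:{T} ∩→ {T}; cost 0
[col 2] LO: children L:{T}, O:{T} ∩→ {T}; cost 0
[col 2] GIJLOUZ: children GIJUZ:{T}, LO:{T} ∩→ {T}; cost 0
[col 3] GI: children G:{G}, I:{G} ∩→ {G}; cost 0
[col 3] GIU: children GI:{G}, U:{T} ∪→ {G,T}; cost 1
[col 3] GIJU: children GIU:{G,T}, J:{G} ∩→ {G}; cost 0
[col 3] GIJUZ: children GIJU:{G}, Z:{A} ∪→ {A,G}; cost 1
[col 3] LO: children L:{C}, O:{A} ∪→ {A,C}; cost 1
[col 3] GIJLOUZ: children GIJUZ:{A,G}, LO:{A,C} ∩→ {A}; cost 0
[col 4] GI: children G:{T}, I:{T} ∩→ {T}; cost 0
[col 4] GIU: children GI:{T}, U:{G} ∪→ {G,T}; cost 1
[col 4] GIJU: children GIU:{G,T}, J:{A} ∪→ {A,G,T}; cost 1
[col 4] GIJUZ: children GIJU:{A,G,T}, Z:{T} ∩→ {T}; cost 0
[col 4] LO: children L:{T}, O:{T} ∩→ {T}; cost 0
[col 4] GIJLOUZ: children GIJUZ:{T}, LO:{T} ∩→ {T}; cost 0
per-site changes: [4, 4, 2, 3, 2]; total = 15

4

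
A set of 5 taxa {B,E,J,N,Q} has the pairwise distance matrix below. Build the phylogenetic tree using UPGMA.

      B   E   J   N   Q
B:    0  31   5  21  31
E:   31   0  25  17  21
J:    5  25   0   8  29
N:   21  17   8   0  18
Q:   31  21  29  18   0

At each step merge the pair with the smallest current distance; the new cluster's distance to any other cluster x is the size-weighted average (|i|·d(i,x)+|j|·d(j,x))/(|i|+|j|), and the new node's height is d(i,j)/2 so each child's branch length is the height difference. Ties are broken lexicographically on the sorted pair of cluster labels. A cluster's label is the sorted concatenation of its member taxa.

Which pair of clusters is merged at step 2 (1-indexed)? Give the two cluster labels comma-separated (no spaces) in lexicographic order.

step 1: merge (B,J) at d=5; branch lengths B→5/2, J→5/2; new cluster BJ
  updated: d(BJ,E)=28, d(BJ,N)=29/2, d(BJ,Q)=30
step 2: merge (BJ,N) at d=29/2; branch lengths BJ→19/4, N→29/4; new cluster BJN
  updated: d(BJN,E)=73/3, d(BJN,Q)=26
step 3: merge (E,Q) at d=21; branch lengths E→21/2, Q→21/2; new cluster EQ
  updated: d(BJN,EQ)=151/6
step 4: merge (BJN,EQ) at d=151/6; branch lengths BJN→16/3, EQ→25/12; new cluster BEJNQ
final tree: (((B:5/2,J:5/2):19/4,N:29/4):16/3,(E:21/2,Q:21/2):25/12)
total length: 545/12

BJ,N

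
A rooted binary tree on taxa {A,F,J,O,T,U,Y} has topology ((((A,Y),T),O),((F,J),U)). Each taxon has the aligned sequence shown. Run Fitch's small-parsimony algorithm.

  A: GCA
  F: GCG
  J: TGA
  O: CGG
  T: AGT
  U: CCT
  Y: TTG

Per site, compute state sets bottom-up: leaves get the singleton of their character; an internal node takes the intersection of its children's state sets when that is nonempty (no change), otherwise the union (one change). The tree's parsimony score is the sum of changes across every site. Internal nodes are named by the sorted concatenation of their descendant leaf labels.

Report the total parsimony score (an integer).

13

AY@0: {G} ∪ {T} = {G,T} (union, +1)
ATY@0: {G,T} ∪ {A} = {A,G,T} (union, +1)
AOTY@0: {A,G,T} ∪ {C} = {A,C,G,T} (union, +1)
FJ@0: {G} ∪ {T} = {G,T} (union, +1)
FJU@0: {G,T} ∪ {C} = {C,G,T} (union, +1)
AFJOTUY@0: {A,C,G,T} ∩ {C,G,T} = {C,G,T} (intersection, +0)
AY@1: {C} ∪ {T} = {C,T} (union, +1)
ATY@1: {C,T} ∪ {G} = {C,G,T} (union, +1)
AOTY@1: {C,G,T} ∩ {G} = {G} (intersection, +0)
FJ@1: {C} ∪ {G} = {C,G} (union, +1)
FJU@1: {C,G} ∩ {C} = {C} (intersection, +0)
AFJOTUY@1: {G} ∪ {C} = {C,G} (union, +1)
AY@2: {A} ∪ {G} = {A,G} (union, +1)
ATY@2: {A,G} ∪ {T} = {A,G,T} (union, +1)
AOTY@2: {A,G,T} ∩ {G} = {G} (intersection, +0)
FJ@2: {G} ∪ {A} = {A,G} (union, +1)
FJU@2: {A,G} ∪ {T} = {A,G,T} (union, +1)
AFJOTUY@2: {G} ∩ {A,G,T} = {G} (intersection, +0)
per-site changes: [5, 4, 4]; total = 13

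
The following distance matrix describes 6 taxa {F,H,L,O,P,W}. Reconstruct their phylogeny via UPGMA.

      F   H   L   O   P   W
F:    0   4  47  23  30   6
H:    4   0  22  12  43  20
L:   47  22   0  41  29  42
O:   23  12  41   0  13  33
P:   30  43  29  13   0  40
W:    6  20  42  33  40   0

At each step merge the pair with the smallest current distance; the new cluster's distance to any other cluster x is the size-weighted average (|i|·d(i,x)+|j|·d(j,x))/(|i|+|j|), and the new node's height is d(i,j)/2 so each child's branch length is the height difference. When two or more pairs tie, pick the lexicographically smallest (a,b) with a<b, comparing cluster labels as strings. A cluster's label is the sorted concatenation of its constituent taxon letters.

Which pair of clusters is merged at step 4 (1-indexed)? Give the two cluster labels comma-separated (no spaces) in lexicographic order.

iteration 1: select F,H (d=4); attach at lengths (2, 2); label the merged cluster FH
  updated: d(FH,L)=69/2, d(FH,O)=35/2, d(FH,P)=73/2, d(FH,W)=13
iteration 2: select FH,W (d=13); attach at lengths (9/2, 13/2); label the merged cluster FHW
  updated: d(FHW,L)=37, d(FHW,O)=68/3, d(FHW,P)=113/3
iteration 3: select O,P (d=13); attach at lengths (13/2, 13/2); label the merged cluster OP
  updated: d(FHW,OP)=181/6, d(L,OP)=35
iteration 4: select FHW,OP (d=181/6); attach at lengths (103/12, 103/12); label the merged cluster FHOPW
  updated: d(FHOPW,L)=181/5
iteration 5: select FHOPW,L (d=181/5); attach at lengths (181/60, 181/10); label the merged cluster FHLOPW
final tree: ((((F:2,H:2):9/2,W:13/2):103/12,(O:13/2,P:13/2):103/12):181/60,L:181/10)
total length: 3977/60

FHW,OP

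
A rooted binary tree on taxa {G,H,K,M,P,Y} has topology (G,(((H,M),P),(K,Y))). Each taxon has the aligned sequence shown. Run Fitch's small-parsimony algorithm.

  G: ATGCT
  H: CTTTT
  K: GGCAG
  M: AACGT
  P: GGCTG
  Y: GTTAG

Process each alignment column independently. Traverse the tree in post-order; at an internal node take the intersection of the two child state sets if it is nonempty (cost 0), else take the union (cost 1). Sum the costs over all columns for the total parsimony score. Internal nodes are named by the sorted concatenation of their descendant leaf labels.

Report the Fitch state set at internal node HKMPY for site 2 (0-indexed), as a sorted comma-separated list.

C

[col 0] HM: children H:{C}, M:{A} ∪→ {A,C}; cost 1
[col 0] HMP: children HM:{A,C}, P:{G} ∪→ {A,C,G}; cost 1
[col 0] KY: children K:{G}, Y:{G} ∩→ {G}; cost 0
[col 0] HKMPY: children HMP:{A,C,G}, KY:{G} ∩→ {G}; cost 0
[col 0] GHKMPY: children G:{A}, HKMPY:{G} ∪→ {A,G}; cost 1
[col 1] HM: children H:{T}, M:{A} ∪→ {A,T}; cost 1
[col 1] HMP: children HM:{A,T}, P:{G} ∪→ {A,G,T}; cost 1
[col 1] KY: children K:{G}, Y:{T} ∪→ {G,T}; cost 1
[col 1] HKMPY: children HMP:{A,G,T}, KY:{G,T} ∩→ {G,T}; cost 0
[col 1] GHKMPY: children G:{T}, HKMPY:{G,T} ∩→ {T}; cost 0
[col 2] HM: children H:{T}, M:{C} ∪→ {C,T}; cost 1
[col 2] HMP: children HM:{C,T}, P:{C} ∩→ {C}; cost 0
[col 2] KY: children K:{C}, Y:{T} ∪→ {C,T}; cost 1
[col 2] HKMPY: children HMP:{C}, KY:{C,T} ∩→ {C}; cost 0
[col 2] GHKMPY: children G:{G}, HKMPY:{C} ∪→ {C,G}; cost 1
[col 3] HM: children H:{T}, M:{G} ∪→ {G,T}; cost 1
[col 3] HMP: children HM:{G,T}, P:{T} ∩→ {T}; cost 0
[col 3] KY: children K:{A}, Y:{A} ∩→ {A}; cost 0
[col 3] HKMPY: children HMP:{T}, KY:{A} ∪→ {A,T}; cost 1
[col 3] GHKMPY: children G:{C}, HKMPY:{A,T} ∪→ {A,C,T}; cost 1
[col 4] HM: children H:{T}, M:{T} ∩→ {T}; cost 0
[col 4] HMP: children HM:{T}, P:{G} ∪→ {G,T}; cost 1
[col 4] KY: children K:{G}, Y:{G} ∩→ {G}; cost 0
[col 4] HKMPY: children HMP:{G,T}, KY:{G} ∩→ {G}; cost 0
[col 4] GHKMPY: children G:{T}, HKMPY:{G} ∪→ {G,T}; cost 1
per-site changes: [3, 3, 3, 3, 2]; total = 14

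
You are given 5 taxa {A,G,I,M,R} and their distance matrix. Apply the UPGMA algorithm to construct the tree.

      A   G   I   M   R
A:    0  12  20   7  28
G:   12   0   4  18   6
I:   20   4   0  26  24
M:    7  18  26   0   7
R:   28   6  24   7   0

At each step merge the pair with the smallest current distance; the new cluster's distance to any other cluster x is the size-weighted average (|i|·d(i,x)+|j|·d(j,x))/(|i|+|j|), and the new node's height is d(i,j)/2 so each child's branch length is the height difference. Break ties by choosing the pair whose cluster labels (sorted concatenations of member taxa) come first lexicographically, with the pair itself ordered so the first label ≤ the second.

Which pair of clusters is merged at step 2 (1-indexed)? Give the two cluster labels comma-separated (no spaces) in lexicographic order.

1. join G+I (d=4) ⇒ GI; edges |G|=2, |I|=2
  updated: d(A,GI)=16, d(GI,M)=22, d(GI,R)=15
2. join A+M (d=7) ⇒ AM; edges |A|=7/2, |M|=7/2
  updated: d(AM,GI)=19, d(AM,R)=35/2
3. join GI+R (d=15) ⇒ GIR; edges |GI|=11/2, |R|=15/2
  updated: d(AM,GIR)=37/2
4. join AM+GIR (d=37/2) ⇒ AGIMR; edges |AM|=23/4, |GIR|=7/4
final tree: ((A:7/2,M:7/2):23/4,((G:2,I:2):11/2,R:15/2):7/4)
total length: 63/2

A,M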